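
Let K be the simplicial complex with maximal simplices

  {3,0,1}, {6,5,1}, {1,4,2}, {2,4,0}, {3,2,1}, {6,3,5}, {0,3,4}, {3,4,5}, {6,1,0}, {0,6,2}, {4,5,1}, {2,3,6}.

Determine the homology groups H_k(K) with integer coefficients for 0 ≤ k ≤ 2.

Fix the vertex order 0 < 1 < 2 < 3 < 4 < 5 < 6 and write every simplex with vertices in increasing order. Then dim K = 2 and the simplices of K are:

  0-simplices (7): [0], [1], [2], [3], [4], [5], [6]
  1-simplices (18): [0,1], [0,2], [0,3], [0,4], [0,6], [1,2], [1,3], [1,4], [1,5], [1,6], [2,3], [2,4], [2,6], [3,4], [3,5], [3,6], [4,5], [5,6]
  2-simplices (12): [0,1,3], [0,1,6], [0,2,4], [0,2,6], [0,3,4], [1,2,3], [1,2,4], [1,4,5], [1,5,6], [2,3,6], [3,4,5], [3,5,6]

Hence C_0 ≅ Z^7, C_1 ≅ Z^18, C_2 ≅ Z^12.

The boundary map ∂_1: C_1 → C_0 maps an edge to its endpoints' difference, ∂[p,q] = q − p. For instance
  ∂[0,1] = [1] − [0].
The 7×18 boundary matrix has rank 6 and Smith normal form diag(1,1,1,1,1,1).

∂_2: C_2 → C_1 maps a triangle to the signed sum of its edges. For instance
  ∂[0,2,4] = [2,4] − [0,4] + [0,2],
  ∂[3,5,6] = [5,6] − [3,6] + [3,5].
This gives a 18×12 integer matrix of rank 12; reducing to Smith normal form yields diagonal entries (1,1,1,1,1,1,1,1,1,1,1,2).

Now H_k = ker ∂_k / im ∂_{k+1}, so:

  H_0: rank C_0 − rank ∂_1 = 7 − 6 = 1, and the invariant factors of ∂_1 are all 1, so H_0 = Z.
  H_1: rank ker ∂_1 − rank ∂_2 = (18 − 6) − 12 = 0, and ∂_2 has invariant factor 2 > 1, so H_1 = Z_2.
  H_2: rank ker ∂_2 − rank ∂_3 = (12 − 12) − 0 = 0, and there is no ∂_3, so H_2 = 0.

As a check, the Euler characteristic is 7 − 18 + 12 = 1, which agrees with 1 − 0 + 0 = 1.
(K is a triangulation of the real projective plane RP^2.)

H_0 ≅ Z,  H_1 ≅ Z_2,  H_2 = 0.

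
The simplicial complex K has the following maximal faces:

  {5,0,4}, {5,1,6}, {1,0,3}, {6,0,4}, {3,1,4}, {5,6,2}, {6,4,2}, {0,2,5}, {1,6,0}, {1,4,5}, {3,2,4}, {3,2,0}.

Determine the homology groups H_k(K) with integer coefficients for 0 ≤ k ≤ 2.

H_0 = Z,  H_1 = Z/2,  H_2 = 0.

Take the total order 0 < 1 < 2 < 3 < 4 < 5 < 6 on the vertex set. Then K (dimension 2) consists of the simplices:

  0-simplices (7): [0], [1], [2], [3], [4], [5], [6]
  1-simplices (18): [0,1], [0,2], [0,3], [0,4], [0,5], [0,6], [1,3], [1,4], [1,5], [1,6], [2,3], [2,4], [2,5], [2,6], [3,4], [4,5], [4,6], [5,6]
  2-simplices (12): [0,1,3], [0,1,6], [0,2,3], [0,2,5], [0,4,5], [0,4,6], [1,3,4], [1,4,5], [1,5,6], [2,3,4], [2,4,6], [2,5,6]

giving chain groups C_0 ≅ Z^7, C_1 ≅ Z^18, C_2 ≅ Z^12.

Boundary ∂_1: C_1 → C_0 maps an edge to its endpoints' difference, ∂[p,q] = q − p. For instance
  ∂[0,4] = [4] − [0].
As a 7×18 matrix over Z this has rank 6, with invariant factors (1,1,1,1,1,1).

Boundary ∂_2: C_2 → C_1 sends each 2-simplex [p,q,r] to [q,r] − [p,r] + [p,q]. For instance
  ∂[0,4,5] = [4,5] − [0,5] + [0,4],
  ∂[0,4,6] = [4,6] − [0,6] + [0,4].
As a 18×12 matrix over Z this has rank 12, with invariant factors (1,1,1,1,1,1,1,1,1,1,1,2).

From H_k ≅ ker(∂_k) / im(∂_{k+1}) we obtain:

  H_0: rank C_0 − rank ∂_1 = 7 − 6 = 1, and the invariant factors of ∂_1 are all 1, so H_0 ≅ Z.
  H_1: rank ker ∂_1 − rank ∂_2 = (18 − 6) − 12 = 0, and ∂_2 has invariant factor 2 > 1, so H_1 ≅ Z/2.
  H_2: rank ker ∂_2 − rank ∂_3 = (12 − 12) − 0 = 0, and there is no ∂_3, so H_2 ≅ 0.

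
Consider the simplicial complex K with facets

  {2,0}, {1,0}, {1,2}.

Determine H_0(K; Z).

Fix the vertex order 0 < 1 < 2 and write every simplex with vertices in increasing order. Then dim K = 1 and the simplices of K are:

  0-simplices (3): [0], [1], [2]
  1-simplices (3): [0,1], [0,2], [1,2]

giving chain groups C_0 ≅ Z^3, C_1 ≅ Z^3.

Boundary ∂_1: C_1 → C_0 is given by ∂[p,q] = [q] − [p]. For instance
  ∂[1,2] = [2] − [1].
As a 3×3 matrix over Z this has rank 2, with invariant factors (1,1).

From H_k ≅ ker(∂_k) / im(∂_{k+1}) we obtain:

  H_0: rank C_0 − rank ∂_1 = 3 − 2 = 1, and the invariant factors of ∂_1 are all 1, so H_0 ≅ Z.

H_0 ≅ Z.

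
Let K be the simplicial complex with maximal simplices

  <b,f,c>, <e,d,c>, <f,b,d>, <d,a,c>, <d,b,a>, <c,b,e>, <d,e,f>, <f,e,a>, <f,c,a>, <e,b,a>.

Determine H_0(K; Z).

We work with the vertex ordering a < b < c < d < e < f. The simplices of K, each written with vertices in increasing order, are:

  0-simplices (6): a, b, c, d, e, f
  1-simplices (15): ab, ac, ad, ae, af, bc, bd, be, bf, cd, ce, cf, de, df, ef
  2-simplices (10): abd, abe, acd, acf, aef, bce, bcf, bdf, cde, def

giving chain groups C_0 ≅ Z^6, C_1 ≅ Z^15, C_2 ≅ Z^10.

∂_1: C_1 → C_0 maps an edge to its endpoints' difference, ∂[p,q] = q − p.
This gives a 6×15 integer matrix of rank 5; reducing to Smith normal form yields diagonal entries (1,1,1,1,1).

∂_2: C_2 → C_1 maps a triangle to the signed sum of its edges. For instance
  ∂cde = de − ce + cd,
  ∂bcf = cf − bf + bc.
This gives a 15×10 integer matrix of rank 10; reducing to Smith normal form yields diagonal entries (1,1,1,1,1,1,1,1,1,2).

Now H_k = ker ∂_k / im ∂_{k+1}, so:

  H_0: rank C_0 − rank ∂_1 = 6 − 5 = 1, and the invariant factors of ∂_1 are all 1, so H_0 ≅ Z.

(K is a triangulation of the real projective plane RP^2.)

H_0 = Z.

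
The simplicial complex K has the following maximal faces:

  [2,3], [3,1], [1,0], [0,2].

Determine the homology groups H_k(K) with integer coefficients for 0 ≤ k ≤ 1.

Take the total order 0 < 1 < 2 < 3 on the vertex set. Then K (dimension 1) consists of the simplices:

  0-simplices (4): [0], [1], [2], [3]
  1-simplices (4): [0,1], [0,2], [1,3], [2,3]

Hence C_0 ≅ Z^4, C_1 ≅ Z^4.

∂_1: C_1 → C_0 is given by ∂[p,q] = [q] − [p]. For instance
  ∂[0,1] = [1] − [0].
As a 4×4 matrix over Z this has rank 3, with invariant factors (1,1,1).

Now H_k = ker ∂_k / im ∂_{k+1}, so:

  H_0: rank C_0 − rank ∂_1 = 4 − 3 = 1, and the invariant factors of ∂_1 are all 1, so H_0 ≅ Z.
  H_1: rank ker ∂_1 − rank ∂_2 = (4 − 3) − 0 = 1, and there is no ∂_2, so H_1 ≅ Z.

As a check, the Euler characteristic is 4 − 4 = 0, which agrees with 1 − 1 = 0.
(K is a triangulation of the circle S^1.)

H_0 = Z,  H_1 = Z.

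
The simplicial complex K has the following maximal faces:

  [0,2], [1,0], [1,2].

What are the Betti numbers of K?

We work with the vertex ordering 0 < 1 < 2. The simplices of K, each written with vertices in increasing order, are:

  0-simplices (3): [0], [1], [2]
  1-simplices (3): [0,1], [0,2], [1,2]

so the chain groups are C_0 ≅ Z^3, C_1 ≅ Z^3.

Boundary ∂_1: C_1 → C_0 sends each edge [p,q] (with p < q) to q − p.
As a 3×3 matrix over Z this has rank 2, with invariant factors (1,1).

Reading off H_k = ker ∂_k / im ∂_{k+1}:

  H_0: rank C_0 − rank ∂_1 = 3 − 2 = 1, and the invariant factors of ∂_1 are all 1, so H_0 ≅ Z.
  H_1: rank ker ∂_1 − rank ∂_2 = (3 − 2) − 0 = 1, and there is no ∂_2, so H_1 ≅ Z.

As a check, the Euler characteristic is 3 − 3 = 0, which agrees with 1 − 1 = 0.

Hence the Betti numbers are b_0 = 1, b_1 = 1.

b_0 = 1, b_1 = 1.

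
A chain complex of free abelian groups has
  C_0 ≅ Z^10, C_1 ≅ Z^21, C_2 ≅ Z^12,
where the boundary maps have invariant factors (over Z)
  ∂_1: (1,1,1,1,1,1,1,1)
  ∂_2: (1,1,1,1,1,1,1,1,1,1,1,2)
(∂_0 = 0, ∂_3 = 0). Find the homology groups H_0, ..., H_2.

H_0: b_0 = 10 − 0 − 8 = 2; torsion from ∂_1 factors > 1: none. So H_0 ≅ Z^2.
H_1: b_1 = 21 − 8 − 12 = 1; torsion from ∂_2 factors > 1: [2]. So H_1 ≅ Z ⊕ Z/2.
H_2: b_2 = 12 − 12 − 0 = 0; torsion from ∂_3 factors > 1: none. So H_2 ≅ 0.

H_0 ≅ Z^2,  H_1 ≅ Z ⊕ Z/2,  H_2 = 0.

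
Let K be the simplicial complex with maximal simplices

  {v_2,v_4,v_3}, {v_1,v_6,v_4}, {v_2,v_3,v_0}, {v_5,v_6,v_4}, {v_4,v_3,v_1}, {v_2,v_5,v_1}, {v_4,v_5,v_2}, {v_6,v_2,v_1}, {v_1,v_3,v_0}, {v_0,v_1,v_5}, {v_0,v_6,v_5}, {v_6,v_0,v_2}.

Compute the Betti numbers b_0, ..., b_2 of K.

b_0 = 1, b_1 = 0, b_2 = 0.

We work with the vertex ordering v_0 < v_1 < v_2 < v_3 < v_4 < v_5 < v_6. The simplices of K, each written with vertices in increasing order, are:

  0-simplices (7): [v_0], [v_1], [v_2], [v_3], [v_4], [v_5], [v_6]
  1-simplices (18): (18 of them)
  2-simplices (12): (12 of them)

so the chain groups are C_0 ≅ Z^7, C_1 ≅ Z^18, C_2 ≅ Z^12.

∂_1: C_1 → C_0 is given by ∂[p,q] = [q] − [p]. For instance
  ∂[v_1,v_5] = [v_5] − [v_1].
The 7×18 boundary matrix has rank 6 and Smith normal form diag(1,1,1,1,1,1).

∂_2: C_2 → C_1 sends each 2-simplex [p,q,r] to [q,r] − [p,r] + [p,q]. For instance
  ∂[v_0,v_1,v_5] = [v_1,v_5] − [v_0,v_5] + [v_0,v_1],
  ∂[v_4,v_5,v_6] = [v_5,v_6] − [v_4,v_6] + [v_4,v_5].
This gives a 18×12 integer matrix of rank 12; reducing to Smith normal form yields diagonal entries (1,1,1,1,1,1,1,1,1,1,1,2).

Computing H_k = (kernel of ∂_k) / (image of ∂_{k+1}):

  H_0: rank C_0 − rank ∂_1 = 7 − 6 = 1, and the invariant factors of ∂_1 are all 1, so H_0 = Z.
  H_1: rank ker ∂_1 − rank ∂_2 = (18 − 6) − 12 = 0, and ∂_2 has invariant factor 2 > 1, so H_1 = Z/2Z.
  H_2: rank ker ∂_2 − rank ∂_3 = (12 − 12) − 0 = 0, and there is no ∂_3, so H_2 = 0.

Hence the Betti numbers are b_0 = 1, b_1 = 0, b_2 = 0.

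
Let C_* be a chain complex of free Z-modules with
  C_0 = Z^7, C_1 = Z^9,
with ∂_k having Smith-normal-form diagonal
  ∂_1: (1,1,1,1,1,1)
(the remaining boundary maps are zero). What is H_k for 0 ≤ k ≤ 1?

H_0: b_0 = 7 − 0 − 6 = 1; torsion from ∂_1 factors > 1: none. So H_0 = Z.
H_1: b_1 = 9 − 6 − 0 = 3; torsion from ∂_2 factors > 1: none. So H_1 = Z^3.

H_0 = Z,  H_1 = Z^3.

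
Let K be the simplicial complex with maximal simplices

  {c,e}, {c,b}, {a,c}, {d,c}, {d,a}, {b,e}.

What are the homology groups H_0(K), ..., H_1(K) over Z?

Order the vertices as a < b < c < d < e. Listing each simplex with vertices in this order, K has dimension 1 with simplices:

  0-simplices (5): a, b, c, d, e
  1-simplices (6): ac, ad, bc, be, cd, ce

Hence C_0 ≅ Z^5, C_1 ≅ Z^6.

∂_1: C_1 → C_0 sends each edge [p,q] (with p < q) to q − p. For instance
  ∂bc = c − b.
The resulting 5×6 matrix has rank 4, and its Smith normal form has invariant factors (1,1,1,1).

Computing H_k = (kernel of ∂_k) / (image of ∂_{k+1}):

  H_0: rank C_0 − rank ∂_1 = 5 − 4 = 1, and the invariant factors of ∂_1 are all 1, so H_0 ≅ Z.
  H_1: rank ker ∂_1 − rank ∂_2 = (6 − 4) − 0 = 2, and there is no ∂_2, so H_1 ≅ Z^2.

As a check, the Euler characteristic is 5 − 6 = -1, which agrees with 1 − 2 = -1.
(K is a triangulation of a wedge of 2 circles.)

H_0 = Z,  H_1 = Z^2.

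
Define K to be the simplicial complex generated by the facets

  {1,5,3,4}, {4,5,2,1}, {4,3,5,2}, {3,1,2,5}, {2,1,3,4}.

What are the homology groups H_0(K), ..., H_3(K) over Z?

H_0 ≅ Z,  H_1 = 0,  H_2 = 0,  H_3 ≅ Z.

Fix the vertex order 1 < 2 < 3 < 4 < 5 and write every simplex with vertices in increasing order. Then dim K = 3 and the simplices of K are:

  0-simplices (5): [1], [2], [3], [4], [5]
  1-simplices (10): [1,2], [1,3], [1,4], [1,5], [2,3], [2,4], [2,5], [3,4], [3,5], [4,5]
  2-simplices (10): [1,2,3], [1,2,4], [1,2,5], [1,3,4], [1,3,5], [1,4,5], [2,3,4], [2,3,5], [2,4,5], [3,4,5]
  3-simplices (5): [1,2,3,4], [1,2,3,5], [1,2,4,5], [1,3,4,5], [2,3,4,5]

so the chain groups are C_0 ≅ Z^5, C_1 ≅ Z^10, C_2 ≅ Z^10, C_3 ≅ Z^5.

Boundary ∂_1: C_1 → C_0 maps an edge to its endpoints' difference, ∂[p,q] = q − p.
As a 5×10 matrix over Z this has rank 4, with invariant factors (1,1,1,1).

Boundary ∂_2: C_2 → C_1 sends each 2-simplex [p,q,r] to [q,r] − [p,r] + [p,q]. For instance
  ∂[2,3,4] = [3,4] − [2,4] + [2,3],
  ∂[2,3,5] = [3,5] − [2,5] + [2,3].
The 10×10 boundary matrix has rank 6 and Smith normal form diag(1,1,1,1,1,1).

Boundary ∂_3: C_3 → C_2 sends each 3-simplex σ to the alternating sum Σ_i (−1)^i (σ with its i-th vertex removed). For instance
  ∂[1,2,4,5] = [2,4,5] − [1,4,5] + [1,2,5] − [1,2,4],
  ∂[1,2,3,4] = [2,3,4] − [1,3,4] + [1,2,4] − [1,2,3].
This gives a 10×5 integer matrix of rank 4; reducing to Smith normal form yields diagonal entries (1,1,1,1).

Computing H_k = (kernel of ∂_k) / (image of ∂_{k+1}):

  H_0: rank C_0 − rank ∂_1 = 5 − 4 = 1, and the invariant factors of ∂_1 are all 1, so H_0 ≅ Z.
  H_1: rank ker ∂_1 − rank ∂_2 = (10 − 4) − 6 = 0, and the invariant factors of ∂_2 are all 1, so H_1 ≅ 0.
  H_2: rank ker ∂_2 − rank ∂_3 = (10 − 6) − 4 = 0, and the invariant factors of ∂_3 are all 1, so H_2 ≅ 0.
  H_3: rank ker ∂_3 − rank ∂_4 = (5 − 4) − 0 = 1, and there is no ∂_4, so H_3 ≅ Z.

(K is a triangulation of the 3-sphere S^3.)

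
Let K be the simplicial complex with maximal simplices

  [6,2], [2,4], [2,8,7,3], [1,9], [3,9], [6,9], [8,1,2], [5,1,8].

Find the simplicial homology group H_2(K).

H_2 = 0.

Take the total order 1 < 2 < 3 < 4 < 5 < 6 < 7 < 8 < 9 on the vertex set. Then K (dimension 3) consists of the simplices:

  0-simplices (9): [1], [2], [3], [4], [5], [6], [7], [8], [9]
  1-simplices (15): [1,2], [1,5], [1,8], [1,9], [2,3], [2,4], [2,6], [2,7], [2,8], [3,7], [3,8], [3,9], [5,8], [6,9], [7,8]
  2-simplices (6): [1,2,8], [1,5,8], [2,3,7], [2,3,8], [2,7,8], [3,7,8]
  3-simplices (1): [2,3,7,8]

Hence C_0 ≅ Z^9, C_1 ≅ Z^15, C_2 ≅ Z^6, C_3 ≅ Z^1.

The boundary map ∂_1: C_1 → C_0 sends each edge [p,q] (with p < q) to q − p. For instance
  ∂[2,6] = [6] − [2].
The 9×15 boundary matrix has rank 8 and Smith normal form diag(1,1,1,1,1,1,1,1).

The boundary map ∂_2: C_2 → C_1 sends each 2-simplex [p,q,r] to [q,r] − [p,r] + [p,q]. For instance
  ∂[2,7,8] = [7,8] − [2,8] + [2,7],
  ∂[1,5,8] = [5,8] − [1,8] + [1,5].
This gives a 15×6 integer matrix of rank 5; reducing to Smith normal form yields diagonal entries (1,1,1,1,1).

Boundary ∂_3: C_3 → C_2 sends each 3-simplex σ to the alternating sum Σ_i (−1)^i (σ with its i-th vertex removed). For instance
  ∂[2,3,7,8] = [3,7,8] − [2,7,8] + [2,3,8] − [2,3,7].
The resulting 6×1 matrix has rank 1, and its Smith normal form has invariant factors (1).

From H_k ≅ ker(∂_k) / im(∂_{k+1}) we obtain:

  H_2: rank ker ∂_2 − rank ∂_3 = (6 − 5) − 1 = 0, and the invariant factors of ∂_3 are all 1, so H_2 = 0.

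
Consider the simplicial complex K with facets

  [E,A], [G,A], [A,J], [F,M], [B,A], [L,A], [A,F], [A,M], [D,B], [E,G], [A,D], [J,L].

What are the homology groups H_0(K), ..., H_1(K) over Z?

H_0 = Z,  H_1 = Z^4.

K has 9 vertices, 12 edges.
rank ∂_0 = 0, rank ∂_1 = 8 ⇒ b_0 = 9 − 0 − 8 = 1; all invariant factors of ∂_1 are 1 so no torsion. So H_0 = Z.
rank ∂_1 = 8, rank ∂_2 = 0 ⇒ b_1 = 12 − 8 − 0 = 4. So H_1 = Z^4.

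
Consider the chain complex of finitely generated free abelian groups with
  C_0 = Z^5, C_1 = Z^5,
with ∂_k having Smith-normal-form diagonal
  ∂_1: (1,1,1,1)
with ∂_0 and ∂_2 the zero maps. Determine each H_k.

H_0: b_0 = 5 − 0 − 4 = 1; torsion from ∂_1 factors > 1: none. So H_0 ≅ Z.
H_1: b_1 = 5 − 4 − 0 = 1; torsion from ∂_2 factors > 1: none. So H_1 ≅ Z.

H_0 ≅ Z,  H_1 ≅ Z.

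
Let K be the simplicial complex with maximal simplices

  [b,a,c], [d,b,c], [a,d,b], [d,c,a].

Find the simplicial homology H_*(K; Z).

We work with the vertex ordering a < b < c < d. The simplices of K, each written with vertices in increasing order, are:

  0-simplices (4): a, b, c, d
  1-simplices (6): ab, ac, ad, bc, bd, cd
  2-simplices (4): abc, abd, acd, bcd

so the chain groups are C_0 ≅ Z^4, C_1 ≅ Z^6, C_2 ≅ Z^4.

Boundary ∂_1: C_1 → C_0 is given by ∂[p,q] = [q] − [p]. For instance
  ∂ab = b − a.
The 4×6 boundary matrix has rank 3 and Smith normal form diag(1,1,1).

∂_2: C_2 → C_1 maps a triangle to the signed sum of its edges. For instance
  ∂abc = bc − ac + ab,
  ∂abd = bd − ad + ab.
This gives a 6×4 integer matrix of rank 3; reducing to Smith normal form yields diagonal entries (1,1,1).

Computing H_k = (kernel of ∂_k) / (image of ∂_{k+1}):

  H_0: rank C_0 − rank ∂_1 = 4 − 3 = 1, and the invariant factors of ∂_1 are all 1, so H_0 = Z.
  H_1: rank ker ∂_1 − rank ∂_2 = (6 − 3) − 3 = 0, and the invariant factors of ∂_2 are all 1, so H_1 = 0.
  H_2: rank ker ∂_2 − rank ∂_3 = (4 − 3) − 0 = 1, and there is no ∂_3, so H_2 = Z.

As a check, the Euler characteristic is 4 − 6 + 4 = 2, which agrees with 1 − 0 + 1 = 2.

H_0 = Z,  H_1 = 0,  H_2 = Z.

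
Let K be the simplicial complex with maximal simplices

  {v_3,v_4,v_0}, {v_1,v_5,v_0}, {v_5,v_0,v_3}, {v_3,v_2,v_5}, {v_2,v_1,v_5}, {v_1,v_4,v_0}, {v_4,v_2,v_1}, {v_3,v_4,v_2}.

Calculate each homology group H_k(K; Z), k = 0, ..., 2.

Take the total order v_0 < v_1 < v_2 < v_3 < v_4 < v_5 on the vertex set. Then K (dimension 2) consists of the simplices:

  0-simplices (6): [v_0], [v_1], [v_2], [v_3], [v_4], [v_5]
  1-simplices (12): [v_0,v_1], [v_0,v_3], [v_0,v_4], [v_0,v_5], [v_1,v_2], [v_1,v_4], [v_1,v_5], [v_2,v_3], [v_2,v_4], [v_2,v_5], [v_3,v_4], [v_3,v_5]
  2-simplices (8): [v_0,v_1,v_4], [v_0,v_1,v_5], [v_0,v_3,v_4], [v_0,v_3,v_5], [v_1,v_2,v_4], [v_1,v_2,v_5], [v_2,v_3,v_4], [v_2,v_3,v_5]

giving chain groups C_0 ≅ Z^6, C_1 ≅ Z^12, C_2 ≅ Z^8.

Boundary ∂_1: C_1 → C_0 is given by ∂[p,q] = [q] − [p]. For instance
  ∂[v_2,v_3] = [v_3] − [v_2].
As a 6×12 matrix over Z this has rank 5, with invariant factors (1,1,1,1,1).

∂_2: C_2 → C_1 sends each 2-simplex [p,q,r] to [q,r] − [p,r] + [p,q]. For instance
  ∂[v_2,v_3,v_5] = [v_3,v_5] − [v_2,v_5] + [v_2,v_3],
  ∂[v_2,v_3,v_4] = [v_3,v_4] − [v_2,v_4] + [v_2,v_3].
The 12×8 boundary matrix has rank 7 and Smith normal form diag(1,1,1,1,1,1,1).

From H_k ≅ ker(∂_k) / im(∂_{k+1}) we obtain:

  H_0: rank C_0 − rank ∂_1 = 6 − 5 = 1, and the invariant factors of ∂_1 are all 1, so H_0 = Z.
  H_1: rank ker ∂_1 − rank ∂_2 = (12 − 5) − 7 = 0, and the invariant factors of ∂_2 are all 1, so H_1 = 0.
  H_2: rank ker ∂_2 − rank ∂_3 = (8 − 7) − 0 = 1, and there is no ∂_3, so H_2 = Z.

H_0 = Z,  H_1 = 0,  H_2 = Z.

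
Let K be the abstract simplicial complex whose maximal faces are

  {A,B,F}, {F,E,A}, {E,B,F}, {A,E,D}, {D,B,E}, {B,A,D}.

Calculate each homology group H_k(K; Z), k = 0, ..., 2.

Order the vertices as A < B < D < E < F. Listing each simplex with vertices in this order, K has dimension 2 with simplices:

  0-simplices (5): A, B, D, E, F
  1-simplices (9): AB, AD, AE, AF, BD, BE, BF, DE, EF
  2-simplices (6): ABD, ABF, ADE, AEF, BDE, BEF

giving chain groups C_0 ≅ Z^5, C_1 ≅ Z^9, C_2 ≅ Z^6.

∂_1: C_1 → C_0 maps an edge to its endpoints' difference, ∂[p,q] = q − p. For instance
  ∂BE = E − B.
The resulting 5×9 matrix has rank 4, and its Smith normal form has invariant factors (1,1,1,1).

The boundary map ∂_2: C_2 → C_1 maps a triangle to the signed sum of its edges. For instance
  ∂BDE = DE − BE + BD,
  ∂ABF = BF − AF + AB.
The 9×6 boundary matrix has rank 5 and Smith normal form diag(1,1,1,1,1).

Now H_k = ker ∂_k / im ∂_{k+1}, so:

  H_0: rank C_0 − rank ∂_1 = 5 − 4 = 1, and the invariant factors of ∂_1 are all 1, so H_0 ≅ Z.
  H_1: rank ker ∂_1 − rank ∂_2 = (9 − 4) − 5 = 0, and the invariant factors of ∂_2 are all 1, so H_1 ≅ 0.
  H_2: rank ker ∂_2 − rank ∂_3 = (6 − 5) − 0 = 1, and there is no ∂_3, so H_2 ≅ Z.

(K is a triangulation of the 2-sphere S^2.)

H_0 ≅ Z,  H_1 = 0,  H_2 ≅ Z.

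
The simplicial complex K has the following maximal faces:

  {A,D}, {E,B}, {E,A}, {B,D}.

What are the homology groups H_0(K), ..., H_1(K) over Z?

Fix the vertex order A < B < D < E and write every simplex with vertices in increasing order. Then dim K = 1 and the simplices of K are:

  0-simplices (4): A, B, D, E
  1-simplices (4): AD, AE, BD, BE

Hence C_0 ≅ Z^4, C_1 ≅ Z^4.

The boundary map ∂_1: C_1 → C_0 maps an edge to its endpoints' difference, ∂[p,q] = q − p. For instance
  ∂AD = D − A.
As a 4×4 matrix over Z this has rank 3, with invariant factors (1,1,1).

Reading off H_k = ker ∂_k / im ∂_{k+1}:

  H_0: rank C_0 − rank ∂_1 = 4 − 3 = 1, and the invariant factors of ∂_1 are all 1, so H_0 = Z.
  H_1: rank ker ∂_1 − rank ∂_2 = (4 − 3) − 0 = 1, and there is no ∂_2, so H_1 = Z.

As a check, the Euler characteristic is 4 − 4 = 0, which agrees with 1 − 1 = 0.

H_0 ≅ Z,  H_1 ≅ Z.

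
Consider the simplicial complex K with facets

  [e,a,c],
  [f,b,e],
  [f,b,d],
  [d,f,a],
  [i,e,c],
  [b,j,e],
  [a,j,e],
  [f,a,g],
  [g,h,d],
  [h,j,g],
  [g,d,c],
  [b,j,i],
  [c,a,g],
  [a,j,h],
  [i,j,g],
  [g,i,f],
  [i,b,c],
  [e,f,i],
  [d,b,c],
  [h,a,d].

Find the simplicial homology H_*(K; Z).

H_0 ≅ Z,  H_1 ≅ Z ⊕ Z/2,  H_2 = 0.

Fix the vertex order a < b < c < d < e < f < g < h < i < j and write every simplex with vertices in increasing order. Then dim K = 2 and the simplices of K are:

  0-simplices (10): a, b, c, d, e, f, g, h, i, j
  1-simplices (30): ac, ad, ae, af, ag, ah, aj, bc, bd, be, bf, bi, bj, cd, ce, cg, ci, df, dg, dh, ef, ei, ej, fg, fi, gh, gi, gj, hj, ij
  2-simplices (20): ace, acg, adf, adh, aej, afg, ahj, bcd, bci, bdf, bef, bej, bij, cdg, cei, dgh, efi, fgi, ghj, gij

giving chain groups C_0 ≅ Z^10, C_1 ≅ Z^30, C_2 ≅ Z^20.

∂_1: C_1 → C_0 is given by ∂[p,q] = [q] − [p]. For instance
  ∂fg = g − f.
This gives a 10×30 integer matrix of rank 9; reducing to Smith normal form yields diagonal entries (1,1,1,1,1,1,1,1,1).

∂_2: C_2 → C_1 maps a triangle to the signed sum of its edges. For instance
  ∂fgi = gi − fi + fg,
  ∂cei = ei − ci + ce.
This gives a 30×20 integer matrix of rank 20; reducing to Smith normal form yields diagonal entries (1,1,1,1,1,1,1,1,1,1,1,1,1,1,1,1,1,1,1,2).

Computing H_k = (kernel of ∂_k) / (image of ∂_{k+1}):

  H_0: rank C_0 − rank ∂_1 = 10 − 9 = 1, and the invariant factors of ∂_1 are all 1, so H_0 = Z.
  H_1: rank ker ∂_1 − rank ∂_2 = (30 − 9) − 20 = 1, and ∂_2 has invariant factor 2 > 1, so H_1 = Z ⊕ Z/2.
  H_2: rank ker ∂_2 − rank ∂_3 = (20 − 20) − 0 = 0, and there is no ∂_3, so H_2 = 0.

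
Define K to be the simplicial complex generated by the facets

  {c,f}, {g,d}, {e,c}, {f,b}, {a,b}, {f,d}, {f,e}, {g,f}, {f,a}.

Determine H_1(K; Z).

H_1 = Z^3.

Fix the vertex order a < b < c < d < e < f < g and write every simplex with vertices in increasing order. Then dim K = 1 and the simplices of K are:

  0-simplices (7): a, b, c, d, e, f, g
  1-simplices (9): ab, af, bf, ce, cf, df, dg, ef, fg

giving chain groups C_0 ≅ Z^7, C_1 ≅ Z^9.

Boundary ∂_1: C_1 → C_0 is given by ∂[p,q] = [q] − [p].
As a 7×9 matrix over Z this has rank 6, with invariant factors (1,1,1,1,1,1).

Reading off H_k = ker ∂_k / im ∂_{k+1}:

  H_1: rank ker ∂_1 − rank ∂_2 = (9 − 6) − 0 = 3, and there is no ∂_2, so H_1 = Z^3.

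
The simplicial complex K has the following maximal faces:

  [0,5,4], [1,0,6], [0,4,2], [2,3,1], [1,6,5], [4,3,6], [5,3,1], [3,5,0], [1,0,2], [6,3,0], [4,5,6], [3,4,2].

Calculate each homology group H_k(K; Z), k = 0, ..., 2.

We work with the vertex ordering 0 < 1 < 2 < 3 < 4 < 5 < 6. The simplices of K, each written with vertices in increasing order, are:

  0-simplices (7): [0], [1], [2], [3], [4], [5], [6]
  1-simplices (18): [0,1], [0,2], [0,3], [0,4], [0,5], [0,6], [1,2], [1,3], [1,5], [1,6], [2,3], [2,4], [3,4], [3,5], [3,6], [4,5], [4,6], [5,6]
  2-simplices (12): [0,1,2], [0,1,6], [0,2,4], [0,3,5], [0,3,6], [0,4,5], [1,2,3], [1,3,5], [1,5,6], [2,3,4], [3,4,6], [4,5,6]

Hence C_0 ≅ Z^7, C_1 ≅ Z^18, C_2 ≅ Z^12.

∂_1: C_1 → C_0 sends each edge [p,q] (with p < q) to q − p.
As a 7×18 matrix over Z this has rank 6, with invariant factors (1,1,1,1,1,1).

Boundary ∂_2: C_2 → C_1 maps a triangle to the signed sum of its edges. For instance
  ∂[3,4,6] = [4,6] − [3,6] + [3,4],
  ∂[4,5,6] = [5,6] − [4,6] + [4,5].
As a 18×12 matrix over Z this has rank 12, with invariant factors (1,1,1,1,1,1,1,1,1,1,1,2).

Computing H_k = (kernel of ∂_k) / (image of ∂_{k+1}):

  H_0: rank C_0 − rank ∂_1 = 7 − 6 = 1, and the invariant factors of ∂_1 are all 1, so H_0 ≅ Z.
  H_1: rank ker ∂_1 − rank ∂_2 = (18 − 6) − 12 = 0, and ∂_2 has invariant factor 2 > 1, so H_1 ≅ Z/2.
  H_2: rank ker ∂_2 − rank ∂_3 = (12 − 12) − 0 = 0, and there is no ∂_3, so H_2 ≅ 0.

H_0 = Z,  H_1 = Z/2,  H_2 = 0.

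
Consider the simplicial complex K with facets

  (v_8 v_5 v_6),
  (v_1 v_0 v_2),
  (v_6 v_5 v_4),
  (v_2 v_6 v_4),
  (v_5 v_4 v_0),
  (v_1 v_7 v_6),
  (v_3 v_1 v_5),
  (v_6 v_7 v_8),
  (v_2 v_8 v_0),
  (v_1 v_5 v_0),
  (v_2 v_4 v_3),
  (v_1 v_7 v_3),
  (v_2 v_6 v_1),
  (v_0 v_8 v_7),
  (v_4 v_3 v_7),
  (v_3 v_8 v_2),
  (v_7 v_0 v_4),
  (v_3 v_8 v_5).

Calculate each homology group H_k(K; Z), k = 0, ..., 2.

H_0 ≅ Z,  H_1 ≅ Z^2,  H_2 ≅ Z.

K has 9 vertices, 27 edges, 18 triangles.
rank ∂_0 = 0, rank ∂_1 = 8 ⇒ b_0 = 9 − 0 − 8 = 1; all invariant factors of ∂_1 are 1 so no torsion. So H_0 ≅ Z.
rank ∂_1 = 8, rank ∂_2 = 17 ⇒ b_1 = 27 − 8 − 17 = 2; all invariant factors of ∂_2 are 1 so no torsion. So H_1 ≅ Z^2.
rank ∂_2 = 17, rank ∂_3 = 0 ⇒ b_2 = 18 − 17 − 0 = 1. So H_2 ≅ Z.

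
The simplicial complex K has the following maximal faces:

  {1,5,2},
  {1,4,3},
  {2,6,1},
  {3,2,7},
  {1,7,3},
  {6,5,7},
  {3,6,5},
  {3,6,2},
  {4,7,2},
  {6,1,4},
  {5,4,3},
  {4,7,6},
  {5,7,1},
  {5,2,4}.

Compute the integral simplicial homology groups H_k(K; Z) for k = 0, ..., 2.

H_0 ≅ Z,  H_1 ≅ Z^2,  H_2 ≅ Z.

We work with the vertex ordering 1 < 2 < 3 < 4 < 5 < 6 < 7. The simplices of K, each written with vertices in increasing order, are:

  0-simplices (7): [1], [2], [3], [4], [5], [6], [7]
  1-simplices (21): [1,2], [1,3], [1,4], [1,5], [1,6], [1,7], [2,3], [2,4], [2,5], [2,6], [2,7], [3,4], [3,5], [3,6], [3,7], [4,5], [4,6], [4,7], [5,6], [5,7], [6,7]
  2-simplices (14): [1,2,5], [1,2,6], [1,3,4], [1,3,7], [1,4,6], [1,5,7], [2,3,6], [2,3,7], [2,4,5], [2,4,7], [3,4,5], [3,5,6], [4,6,7], [5,6,7]

Hence C_0 ≅ Z^7, C_1 ≅ Z^21, C_2 ≅ Z^14.

Boundary ∂_1: C_1 → C_0 is given by ∂[p,q] = [q] − [p]. For instance
  ∂[6,7] = [7] − [6].
As a 7×21 matrix over Z this has rank 6, with invariant factors (1,1,1,1,1,1).

Boundary ∂_2: C_2 → C_1 acts by ∂[p,q,r] = [q,r] − [p,r] + [p,q]. For instance
  ∂[1,3,4] = [3,4] − [1,4] + [1,3],
  ∂[2,4,5] = [4,5] − [2,5] + [2,4].
The 21×14 boundary matrix has rank 13 and Smith normal form diag(1,1,1,1,1,1,1,1,1,1,1,1,1).

Reading off H_k = ker ∂_k / im ∂_{k+1}:

  H_0: rank C_0 − rank ∂_1 = 7 − 6 = 1, and the invariant factors of ∂_1 are all 1, so H_0 = Z.
  H_1: rank ker ∂_1 − rank ∂_2 = (21 − 6) − 13 = 2, and the invariant factors of ∂_2 are all 1, so H_1 = Z^2.
  H_2: rank ker ∂_2 − rank ∂_3 = (14 − 13) − 0 = 1, and there is no ∂_3, so H_2 = Z.

As a check, the Euler characteristic is 7 − 21 + 14 = 0, which agrees with 1 − 2 + 1 = 0.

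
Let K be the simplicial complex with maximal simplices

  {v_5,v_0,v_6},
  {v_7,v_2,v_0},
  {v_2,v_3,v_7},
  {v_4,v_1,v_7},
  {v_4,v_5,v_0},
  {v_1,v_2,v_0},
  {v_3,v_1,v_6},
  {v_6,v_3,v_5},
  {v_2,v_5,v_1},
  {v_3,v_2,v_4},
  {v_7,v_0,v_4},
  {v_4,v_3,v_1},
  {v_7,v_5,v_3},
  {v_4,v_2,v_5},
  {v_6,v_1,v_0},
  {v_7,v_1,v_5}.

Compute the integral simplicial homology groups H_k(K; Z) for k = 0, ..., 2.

Fix the vertex order v_0 < v_1 < v_2 < v_3 < v_4 < v_5 < v_6 < v_7 and write every simplex with vertices in increasing order. Then dim K = 2 and the simplices of K are:

  0-simplices (8): [v_0], [v_1], [v_2], [v_3], [v_4], [v_5], [v_6], [v_7]
  1-simplices (24): (24 of them)
  2-simplices (16): (16 of them)

so the chain groups are C_0 ≅ Z^8, C_1 ≅ Z^24, C_2 ≅ Z^16.

∂_1: C_1 → C_0 is given by ∂[p,q] = [q] − [p]. For instance
  ∂[v_1,v_6] = [v_6] − [v_1].
The 8×24 boundary matrix has rank 7 and Smith normal form diag(1,1,1,1,1,1,1).

∂_2: C_2 → C_1 acts by ∂[p,q,r] = [q,r] − [p,r] + [p,q]. For instance
  ∂[v_1,v_4,v_7] = [v_4,v_7] − [v_1,v_7] + [v_1,v_4],
  ∂[v_2,v_4,v_5] = [v_4,v_5] − [v_2,v_5] + [v_2,v_4].
This gives a 24×16 integer matrix of rank 15; reducing to Smith normal form yields diagonal entries (1,1,1,1,1,1,1,1,1,1,1,1,1,1,1).

Computing H_k = (kernel of ∂_k) / (image of ∂_{k+1}):

  H_0: rank C_0 − rank ∂_1 = 8 − 7 = 1, and the invariant factors of ∂_1 are all 1, so H_0 ≅ Z.
  H_1: rank ker ∂_1 − rank ∂_2 = (24 − 7) − 15 = 2, and the invariant factors of ∂_2 are all 1, so H_1 ≅ Z^2.
  H_2: rank ker ∂_2 − rank ∂_3 = (16 − 15) − 0 = 1, and there is no ∂_3, so H_2 ≅ Z.

H_0 = Z,  H_1 = Z^2,  H_2 = Z.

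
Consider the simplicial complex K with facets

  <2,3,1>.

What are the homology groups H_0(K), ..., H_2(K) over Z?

Fix the vertex order 1 < 2 < 3 and write every simplex with vertices in increasing order. Then dim K = 2 and the simplices of K are:

  0-simplices (3): [1], [2], [3]
  1-simplices (3): [1,2], [1,3], [2,3]
  2-simplices (1): [1,2,3]

giving chain groups C_0 ≅ Z^3, C_1 ≅ Z^3, C_2 ≅ Z^1.

The boundary map ∂_1: C_1 → C_0 sends each edge [p,q] (with p < q) to q − p.
As a 3×3 matrix over Z this has rank 2, with invariant factors (1,1).

∂_2: C_2 → C_1 sends each 2-simplex [p,q,r] to [q,r] − [p,r] + [p,q]. For instance
  ∂[1,2,3] = [2,3] − [1,3] + [1,2].
The resulting 3×1 matrix has rank 1, and its Smith normal form has invariant factors (1).

Computing H_k = (kernel of ∂_k) / (image of ∂_{k+1}):

  H_0: rank C_0 − rank ∂_1 = 3 − 2 = 1, and the invariant factors of ∂_1 are all 1, so H_0 ≅ Z.
  H_1: rank ker ∂_1 − rank ∂_2 = (3 − 2) − 1 = 0, and the invariant factors of ∂_2 are all 1, so H_1 ≅ 0.
  H_2: rank ker ∂_2 − rank ∂_3 = (1 − 1) − 0 = 0, and there is no ∂_3, so H_2 ≅ 0.

(K is a triangulation of the 2-simplex.)

H_0 = Z,  H_1 = 0,  H_2 = 0.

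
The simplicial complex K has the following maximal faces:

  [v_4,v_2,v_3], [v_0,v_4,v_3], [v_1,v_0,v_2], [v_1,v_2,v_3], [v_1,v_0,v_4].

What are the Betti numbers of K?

Order the vertices as v_0 < v_1 < v_2 < v_3 < v_4. Listing each simplex with vertices in this order, K has dimension 2 with simplices:

  0-simplices (5): [v_0], [v_1], [v_2], [v_3], [v_4]
  1-simplices (10): [v_0,v_1], [v_0,v_2], [v_0,v_3], [v_0,v_4], [v_1,v_2], [v_1,v_3], [v_1,v_4], [v_2,v_3], [v_2,v_4], [v_3,v_4]
  2-simplices (5): [v_0,v_1,v_2], [v_0,v_1,v_4], [v_0,v_3,v_4], [v_1,v_2,v_3], [v_2,v_3,v_4]

giving chain groups C_0 ≅ Z^5, C_1 ≅ Z^10, C_2 ≅ Z^5.

The boundary map ∂_1: C_1 → C_0 is given by ∂[p,q] = [q] − [p].
This gives a 5×10 integer matrix of rank 4; reducing to Smith normal form yields diagonal entries (1,1,1,1).

∂_2: C_2 → C_1 acts by ∂[p,q,r] = [q,r] − [p,r] + [p,q]. For instance
  ∂[v_2,v_3,v_4] = [v_3,v_4] − [v_2,v_4] + [v_2,v_3],
  ∂[v_1,v_2,v_3] = [v_2,v_3] − [v_1,v_3] + [v_1,v_2].
As a 10×5 matrix over Z this has rank 5, with invariant factors (1,1,1,1,1).

Now H_k = ker ∂_k / im ∂_{k+1}, so:

  H_0: rank C_0 − rank ∂_1 = 5 − 4 = 1, and the invariant factors of ∂_1 are all 1, so H_0 = Z.
  H_1: rank ker ∂_1 − rank ∂_2 = (10 − 4) − 5 = 1, and the invariant factors of ∂_2 are all 1, so H_1 = Z.
  H_2: rank ker ∂_2 − rank ∂_3 = (5 − 5) − 0 = 0, and there is no ∂_3, so H_2 = 0.

As a check, the Euler characteristic is 5 − 10 + 5 = 0, which agrees with 1 − 1 + 0 = 0.

Hence the Betti numbers are b_0 = 1, b_1 = 1, b_2 = 0.

b_0 = 1, b_1 = 1, b_2 = 0.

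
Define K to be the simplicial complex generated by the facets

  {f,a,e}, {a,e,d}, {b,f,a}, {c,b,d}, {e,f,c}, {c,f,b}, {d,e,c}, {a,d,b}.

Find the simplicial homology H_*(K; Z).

H_0 = Z,  H_1 = 0,  H_2 = Z.

Fix the vertex order a < b < c < d < e < f and write every simplex with vertices in increasing order. Then dim K = 2 and the simplices of K are:

  0-simplices (6): a, b, c, d, e, f
  1-simplices (12): ab, ad, ae, af, bc, bd, bf, cd, ce, cf, de, ef
  2-simplices (8): abd, abf, ade, aef, bcd, bcf, cde, cef

so the chain groups are C_0 ≅ Z^6, C_1 ≅ Z^12, C_2 ≅ Z^8.

Boundary ∂_1: C_1 → C_0 is given by ∂[p,q] = [q] − [p]. For instance
  ∂ae = e − a.
This gives a 6×12 integer matrix of rank 5; reducing to Smith normal form yields diagonal entries (1,1,1,1,1).

∂_2: C_2 → C_1 maps a triangle to the signed sum of its edges. For instance
  ∂abd = bd − ad + ab,
  ∂cde = de − ce + cd.
As a 12×8 matrix over Z this has rank 7, with invariant factors (1,1,1,1,1,1,1).

Reading off H_k = ker ∂_k / im ∂_{k+1}:

  H_0: rank C_0 − rank ∂_1 = 6 − 5 = 1, and the invariant factors of ∂_1 are all 1, so H_0 ≅ Z.
  H_1: rank ker ∂_1 − rank ∂_2 = (12 − 5) − 7 = 0, and the invariant factors of ∂_2 are all 1, so H_1 ≅ 0.
  H_2: rank ker ∂_2 − rank ∂_3 = (8 − 7) − 0 = 1, and there is no ∂_3, so H_2 ≅ Z.

(K is a triangulation of the 2-sphere S^2.)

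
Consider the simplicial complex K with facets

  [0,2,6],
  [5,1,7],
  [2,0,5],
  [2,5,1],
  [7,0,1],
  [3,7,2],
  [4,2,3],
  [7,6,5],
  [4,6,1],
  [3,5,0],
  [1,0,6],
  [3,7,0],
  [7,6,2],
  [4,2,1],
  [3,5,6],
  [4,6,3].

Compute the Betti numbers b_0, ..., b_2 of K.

b_0 = 1, b_1 = 2, b_2 = 1.

Fix the vertex order 0 < 1 < 2 < 3 < 4 < 5 < 6 < 7 and write every simplex with vertices in increasing order. Then dim K = 2 and the simplices of K are:

  0-simplices (8): [0], [1], [2], [3], [4], [5], [6], [7]
  1-simplices (24): (24 of them)
  2-simplices (16): [0,1,6], [0,1,7], [0,2,5], [0,2,6], [0,3,5], [0,3,7], [1,2,4], [1,2,5], [1,4,6], [1,5,7], [2,3,4], [2,3,7], [2,6,7], [3,4,6], [3,5,6], [5,6,7]

Hence C_0 ≅ Z^8, C_1 ≅ Z^24, C_2 ≅ Z^16.

The boundary map ∂_1: C_1 → C_0 maps an edge to its endpoints' difference, ∂[p,q] = q − p.
The resulting 8×24 matrix has rank 7, and its Smith normal form has invariant factors (1,1,1,1,1,1,1).

∂_2: C_2 → C_1 sends each 2-simplex [p,q,r] to [q,r] − [p,r] + [p,q]. For instance
  ∂[1,4,6] = [4,6] − [1,6] + [1,4],
  ∂[1,2,5] = [2,5] − [1,5] + [1,2].
The resulting 24×16 matrix has rank 15, and its Smith normal form has invariant factors (1,1,1,1,1,1,1,1,1,1,1,1,1,1,1).

Reading off H_k = ker ∂_k / im ∂_{k+1}:

  H_0: rank C_0 − rank ∂_1 = 8 − 7 = 1, and the invariant factors of ∂_1 are all 1, so H_0 ≅ Z.
  H_1: rank ker ∂_1 − rank ∂_2 = (24 − 7) − 15 = 2, and the invariant factors of ∂_2 are all 1, so H_1 ≅ Z^2.
  H_2: rank ker ∂_2 − rank ∂_3 = (16 − 15) − 0 = 1, and there is no ∂_3, so H_2 ≅ Z.

Hence the Betti numbers are b_0 = 1, b_1 = 2, b_2 = 1.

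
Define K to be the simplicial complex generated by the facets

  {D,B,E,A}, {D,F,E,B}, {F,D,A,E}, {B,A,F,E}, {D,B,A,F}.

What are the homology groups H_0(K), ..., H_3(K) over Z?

H_0 = Z,  H_1 = 0,  H_2 = 0,  H_3 = Z.

Order the vertices as A < B < D < E < F. Listing each simplex with vertices in this order, K has dimension 3 with simplices:

  0-simplices (5): A, B, D, E, F
  1-simplices (10): AB, AD, AE, AF, BD, BE, BF, DE, DF, EF
  2-simplices (10): ABD, ABE, ABF, ADE, ADF, AEF, BDE, BDF, BEF, DEF
  3-simplices (5): ABDE, ABDF, ABEF, ADEF, BDEF

giving chain groups C_0 ≅ Z^5, C_1 ≅ Z^10, C_2 ≅ Z^10, C_3 ≅ Z^5.

The boundary map ∂_1: C_1 → C_0 sends each edge [p,q] (with p < q) to q − p.
This gives a 5×10 integer matrix of rank 4; reducing to Smith normal form yields diagonal entries (1,1,1,1).

Boundary ∂_2: C_2 → C_1 acts by ∂[p,q,r] = [q,r] − [p,r] + [p,q]. For instance
  ∂BDF = DF − BF + BD,
  ∂AEF = EF − AF + AE.
The 10×10 boundary matrix has rank 6 and Smith normal form diag(1,1,1,1,1,1).

Boundary ∂_3: C_3 → C_2 sends each 3-simplex σ to the alternating sum Σ_i (−1)^i (σ with its i-th vertex removed). For instance
  ∂ABDF = BDF − ADF + ABF − ABD,
  ∂ABDE = BDE − ADE + ABE − ABD.
This gives a 10×5 integer matrix of rank 4; reducing to Smith normal form yields diagonal entries (1,1,1,1).

Computing H_k = (kernel of ∂_k) / (image of ∂_{k+1}):

  H_0: rank C_0 − rank ∂_1 = 5 − 4 = 1, and the invariant factors of ∂_1 are all 1, so H_0 ≅ Z.
  H_1: rank ker ∂_1 − rank ∂_2 = (10 − 4) − 6 = 0, and the invariant factors of ∂_2 are all 1, so H_1 ≅ 0.
  H_2: rank ker ∂_2 − rank ∂_3 = (10 − 6) − 4 = 0, and the invariant factors of ∂_3 are all 1, so H_2 ≅ 0.
  H_3: rank ker ∂_3 − rank ∂_4 = (5 − 4) − 0 = 1, and there is no ∂_4, so H_3 ≅ Z.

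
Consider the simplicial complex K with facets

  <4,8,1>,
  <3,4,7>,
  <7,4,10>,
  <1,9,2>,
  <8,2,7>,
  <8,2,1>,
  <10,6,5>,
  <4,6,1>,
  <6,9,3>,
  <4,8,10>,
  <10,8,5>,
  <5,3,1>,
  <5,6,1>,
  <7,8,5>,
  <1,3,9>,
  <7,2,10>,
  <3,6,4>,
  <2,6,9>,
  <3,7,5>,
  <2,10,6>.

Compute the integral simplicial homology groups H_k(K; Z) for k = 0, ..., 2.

H_0 = Z,  H_1 = Z × Z/2,  H_2 = 0.

K has 10 vertices, 30 edges, 20 triangles.
rank ∂_0 = 0, rank ∂_1 = 9 ⇒ b_0 = 10 − 0 − 9 = 1; all invariant factors of ∂_1 are 1 so no torsion. So H_0 = Z.
rank ∂_1 = 9, rank ∂_2 = 20 ⇒ b_1 = 30 − 9 − 20 = 1; ∂_2 has invariant factor(s) [2] giving torsion. So H_1 = Z × Z/2.
rank ∂_2 = 20, rank ∂_3 = 0 ⇒ b_2 = 20 − 20 − 0 = 0. So H_2 = 0.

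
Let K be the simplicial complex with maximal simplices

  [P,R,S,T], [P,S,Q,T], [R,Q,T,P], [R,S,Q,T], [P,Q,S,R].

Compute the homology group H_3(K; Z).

H_3 = Z.

We work with the vertex ordering P < Q < R < S < T. The simplices of K, each written with vertices in increasing order, are:

  0-simplices (5): P, Q, R, S, T
  1-simplices (10): PQ, PR, PS, PT, QR, QS, QT, RS, RT, ST
  2-simplices (10): PQR, PQS, PQT, PRS, PRT, PST, QRS, QRT, QST, RST
  3-simplices (5): PQRS, PQRT, PQST, PRST, QRST

giving chain groups C_0 ≅ Z^5, C_1 ≅ Z^10, C_2 ≅ Z^10, C_3 ≅ Z^5.

∂_1: C_1 → C_0 sends each edge [p,q] (with p < q) to q − p.
As a 5×10 matrix over Z this has rank 4, with invariant factors (1,1,1,1).

Boundary ∂_2: C_2 → C_1 sends each 2-simplex [p,q,r] to [q,r] − [p,r] + [p,q]. For instance
  ∂QST = ST − QT + QS,
  ∂QRT = RT − QT + QR.
The resulting 10×10 matrix has rank 6, and its Smith normal form has invariant factors (1,1,1,1,1,1).

Boundary ∂_3: C_3 → C_2 sends each 3-simplex σ to the alternating sum Σ_i (−1)^i (σ with its i-th vertex removed). For instance
  ∂PQRT = QRT − PRT + PQT − PQR,
  ∂QRST = RST − QST + QRT − QRS.
The 10×5 boundary matrix has rank 4 and Smith normal form diag(1,1,1,1).

Now H_k = ker ∂_k / im ∂_{k+1}, so:

  H_3: rank ker ∂_3 − rank ∂_4 = (5 − 4) − 0 = 1, and there is no ∂_4, so H_3 ≅ Z.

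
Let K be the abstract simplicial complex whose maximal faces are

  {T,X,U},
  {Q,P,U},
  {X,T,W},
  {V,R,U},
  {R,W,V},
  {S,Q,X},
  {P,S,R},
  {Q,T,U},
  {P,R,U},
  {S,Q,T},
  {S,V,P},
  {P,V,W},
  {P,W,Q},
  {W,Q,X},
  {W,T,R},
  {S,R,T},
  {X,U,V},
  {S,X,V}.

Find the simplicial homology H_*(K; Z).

Order the vertices as P < Q < R < S < T < U < V < W < X. Listing each simplex with vertices in this order, K has dimension 2 with simplices:

  0-simplices (9): P, Q, R, S, T, U, V, W, X
  1-simplices (27): PQ, PR, PS, PU, PV, PW, QS, QT, QU, QW, QX, RS, RT, RU, RV, RW, ST, SV, SX, TU, TW, TX, UV, UX, VW, VX, WX
  2-simplices (18): PQU, PQW, PRS, PRU, PSV, PVW, QST, QSX, QTU, QWX, RST, RTW, RUV, RVW, SVX, TUX, TWX, UVX

so the chain groups are C_0 ≅ Z^9, C_1 ≅ Z^27, C_2 ≅ Z^18.

Boundary ∂_1: C_1 → C_0 is given by ∂[p,q] = [q] − [p].
This gives a 9×27 integer matrix of rank 8; reducing to Smith normal form yields diagonal entries (1,1,1,1,1,1,1,1).

∂_2: C_2 → C_1 maps a triangle to the signed sum of its edges. For instance
  ∂PRU = RU − PU + PR,
  ∂PSV = SV − PV + PS.
This gives a 27×18 integer matrix of rank 18; reducing to Smith normal form yields diagonal entries (1,1,1,1,1,1,1,1,1,1,1,1,1,1,1,1,1,2).

Reading off H_k = ker ∂_k / im ∂_{k+1}:

  H_0: rank C_0 − rank ∂_1 = 9 − 8 = 1, and the invariant factors of ∂_1 are all 1, so H_0 ≅ Z.
  H_1: rank ker ∂_1 − rank ∂_2 = (27 − 8) − 18 = 1, and ∂_2 has invariant factor 2 > 1, so H_1 ≅ Z ⊕ Z/2Z.
  H_2: rank ker ∂_2 − rank ∂_3 = (18 − 18) − 0 = 0, and there is no ∂_3, so H_2 ≅ 0.

As a check, the Euler characteristic is 9 − 27 + 18 = 0, which agrees with 1 − 1 + 0 = 0.
(K is a triangulation of the Klein bottle.)

H_0 ≅ Z,  H_1 ≅ Z ⊕ Z/2Z,  H_2 = 0.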